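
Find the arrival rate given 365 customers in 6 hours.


lambda = total arrivals / time = 365 / 6 = 60.83 per hour

60.83 per hour


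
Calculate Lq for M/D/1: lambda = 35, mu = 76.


M/D/1: Lq = rho^2 / (2*(1-rho)) where rho = 35/76; Lq = 0.2

0.2


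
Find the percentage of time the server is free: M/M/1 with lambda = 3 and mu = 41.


Idle fraction = (1 - rho) * 100 = (1 - 3/41) * 100 = 92.7%

92.7%


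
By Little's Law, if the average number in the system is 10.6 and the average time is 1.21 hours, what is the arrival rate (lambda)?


lambda = L / W = 10.6 / 1.21 = 8.76 per hour

8.76 per hour


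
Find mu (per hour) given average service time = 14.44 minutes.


mu = 60 / avg_service_time = 60 / 14.44 = 4.16 per hour

4.16 per hour


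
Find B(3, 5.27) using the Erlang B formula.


B(N,A) = (A^N/N!) / sum(A^k/k!, k=0..N) with N=3, A=5.27 = 0.5476

0.5476


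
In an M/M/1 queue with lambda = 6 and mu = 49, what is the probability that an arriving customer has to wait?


P(wait) = rho = lambda/mu = 6/49 = 0.1224

0.1224


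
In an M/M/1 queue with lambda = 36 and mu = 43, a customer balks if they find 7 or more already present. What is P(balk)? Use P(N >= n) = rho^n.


P(N >= 7) = rho^7 = (36/43)^7 = 0.2883

0.2883


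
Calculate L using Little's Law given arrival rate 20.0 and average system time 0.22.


L = lambda * W = 20.0 * 0.22 = 4.4

4.4


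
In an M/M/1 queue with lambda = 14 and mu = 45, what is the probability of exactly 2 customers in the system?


rho = 14/45; P(n) = (1-rho)*rho^n = (1-14/45)*(14/45)^2 = 0.0667

0.0667


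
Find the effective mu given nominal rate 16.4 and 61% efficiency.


Effective rate = mu * efficiency = 16.4 * 0.61 = 10.0 per hour

10.0 per hour


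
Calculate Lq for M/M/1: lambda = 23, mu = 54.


rho = 23/54; Lq = rho^2/(1-rho) = 0.32

0.32


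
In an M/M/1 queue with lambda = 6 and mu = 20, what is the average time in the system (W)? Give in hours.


W = 1/(mu - lambda) = 1/(20 - 6) = 0.0714 hours

0.0714 hours


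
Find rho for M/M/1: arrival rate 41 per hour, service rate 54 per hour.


rho = lambda/mu = 41/54 = 0.7593

0.7593


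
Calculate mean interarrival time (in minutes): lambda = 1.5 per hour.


Mean interarrival time = 60/lambda = 60/1.5 = 40.0 minutes

40.0 minutes


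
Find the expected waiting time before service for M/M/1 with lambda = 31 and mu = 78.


rho = 31/78; Wq = rho/(mu - lambda) = 0.0085 hours

0.0085 hours


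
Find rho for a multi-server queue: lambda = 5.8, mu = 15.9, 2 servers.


rho = lambda / (c * mu) = 5.8 / (2 * 15.9) = 0.1824

0.1824


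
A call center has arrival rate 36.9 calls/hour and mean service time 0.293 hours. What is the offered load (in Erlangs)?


Offered load a = lambda * E[S] = 36.9 * 0.293 = 10.81 Erlangs

10.81 Erlangs


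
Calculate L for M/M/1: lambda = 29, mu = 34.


rho = 29/34; L = rho/(1-rho) = 5.8

5.8


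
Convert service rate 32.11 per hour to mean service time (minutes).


Mean service time = 60/mu = 60/32.11 = 1.87 minutes

1.87 minutes


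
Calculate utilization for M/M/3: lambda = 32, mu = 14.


rho = lambda/(c*mu) = 32/(3*14) = 0.7619

0.7619


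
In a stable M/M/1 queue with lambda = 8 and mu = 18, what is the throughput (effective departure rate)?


For a stable queue (lambda < mu), throughput = lambda = 8 per hour

8 per hour


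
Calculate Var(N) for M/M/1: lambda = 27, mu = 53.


rho = 27/53; Var(N) = rho/(1-rho)^2 = 2.12

2.12


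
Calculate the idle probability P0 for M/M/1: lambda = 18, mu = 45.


P0 = 1 - rho = 1 - 18/45 = 0.6

0.6


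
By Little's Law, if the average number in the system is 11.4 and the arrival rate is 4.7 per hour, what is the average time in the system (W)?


W = L / lambda = 11.4 / 4.7 = 2.4255 hours

2.4255 hours


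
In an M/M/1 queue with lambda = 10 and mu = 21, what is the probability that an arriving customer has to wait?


P(wait) = rho = lambda/mu = 10/21 = 0.4762

0.4762


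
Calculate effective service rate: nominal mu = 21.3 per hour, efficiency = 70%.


Effective rate = mu * efficiency = 21.3 * 0.7 = 14.91 per hour

14.91 per hour


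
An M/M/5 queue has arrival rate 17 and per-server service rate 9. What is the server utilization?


rho = lambda/(c*mu) = 17/(5*9) = 0.3778

0.3778


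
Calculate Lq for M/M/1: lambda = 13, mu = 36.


rho = 13/36; Lq = rho^2/(1-rho) = 0.2

0.2


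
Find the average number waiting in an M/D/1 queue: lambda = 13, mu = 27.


M/D/1: Lq = rho^2 / (2*(1-rho)) where rho = 13/27; Lq = 0.22

0.22


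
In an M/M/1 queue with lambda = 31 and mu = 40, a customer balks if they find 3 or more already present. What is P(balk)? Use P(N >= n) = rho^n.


P(N >= 3) = rho^3 = (31/40)^3 = 0.4655

0.4655


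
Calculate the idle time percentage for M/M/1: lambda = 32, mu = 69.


Idle fraction = (1 - rho) * 100 = (1 - 32/69) * 100 = 53.6%

53.6%


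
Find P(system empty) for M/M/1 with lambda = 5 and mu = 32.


P0 = 1 - rho = 1 - 5/32 = 0.8438

0.8438


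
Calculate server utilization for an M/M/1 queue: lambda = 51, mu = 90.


rho = lambda/mu = 51/90 = 0.5667

0.5667


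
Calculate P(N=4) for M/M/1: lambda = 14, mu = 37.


rho = 14/37; P(n) = (1-rho)*rho^n = (1-14/37)*(14/37)^4 = 0.0127

0.0127


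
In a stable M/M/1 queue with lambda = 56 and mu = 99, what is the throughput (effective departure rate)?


For a stable queue (lambda < mu), throughput = lambda = 56 per hour

56 per hour


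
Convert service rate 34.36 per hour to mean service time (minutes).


Mean service time = 60/mu = 60/34.36 = 1.75 minutes

1.75 minutes


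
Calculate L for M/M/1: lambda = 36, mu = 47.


rho = 36/47; L = rho/(1-rho) = 3.27

3.27


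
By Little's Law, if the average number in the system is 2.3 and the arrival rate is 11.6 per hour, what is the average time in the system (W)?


W = L / lambda = 2.3 / 11.6 = 0.1983 hours

0.1983 hours


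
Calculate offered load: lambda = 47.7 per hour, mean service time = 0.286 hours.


Offered load a = lambda * E[S] = 47.7 * 0.286 = 13.64 Erlangs

13.64 Erlangs


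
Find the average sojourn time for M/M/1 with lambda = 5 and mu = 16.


W = 1/(mu - lambda) = 1/(16 - 5) = 0.0909 hours

0.0909 hours


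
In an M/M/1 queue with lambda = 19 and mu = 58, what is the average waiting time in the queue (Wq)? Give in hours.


rho = 19/58; Wq = rho/(mu - lambda) = 0.0084 hours

0.0084 hours


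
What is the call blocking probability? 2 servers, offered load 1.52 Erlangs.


B(N,A) = (A^N/N!) / sum(A^k/k!, k=0..N) with N=2, A=1.52 = 0.3143

0.3143


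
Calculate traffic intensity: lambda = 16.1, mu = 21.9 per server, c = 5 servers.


rho = lambda / (c * mu) = 16.1 / (5 * 21.9) = 0.147

0.147


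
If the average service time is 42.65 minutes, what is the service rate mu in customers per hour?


mu = 60 / avg_service_time = 60 / 42.65 = 1.41 per hour

1.41 per hour


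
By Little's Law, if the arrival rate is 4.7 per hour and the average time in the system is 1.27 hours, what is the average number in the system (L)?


L = lambda * W = 4.7 * 1.27 = 5.97

5.97


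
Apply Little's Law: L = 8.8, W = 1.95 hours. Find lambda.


lambda = L / W = 8.8 / 1.95 = 4.51 per hour

4.51 per hour


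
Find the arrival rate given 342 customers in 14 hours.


lambda = total arrivals / time = 342 / 14 = 24.43 per hour

24.43 per hour


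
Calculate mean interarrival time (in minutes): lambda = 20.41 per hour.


Mean interarrival time = 60/lambda = 60/20.41 = 2.94 minutes

2.94 minutes


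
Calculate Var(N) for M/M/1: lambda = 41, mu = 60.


rho = 41/60; Var(N) = rho/(1-rho)^2 = 6.81

6.81


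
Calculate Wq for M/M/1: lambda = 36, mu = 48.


rho = 36/48; Wq = rho/(mu - lambda) = 0.0625 hours

0.0625 hours


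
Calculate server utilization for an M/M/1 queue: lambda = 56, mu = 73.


rho = lambda/mu = 56/73 = 0.7671

0.7671


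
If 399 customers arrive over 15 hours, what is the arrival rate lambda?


lambda = total arrivals / time = 399 / 15 = 26.6 per hour

26.6 per hour


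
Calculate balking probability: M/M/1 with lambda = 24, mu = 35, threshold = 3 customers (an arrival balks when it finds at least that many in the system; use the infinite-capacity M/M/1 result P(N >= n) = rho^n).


P(N >= 3) = rho^3 = (24/35)^3 = 0.3224

0.3224


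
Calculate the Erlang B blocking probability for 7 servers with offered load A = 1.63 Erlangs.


B(N,A) = (A^N/N!) / sum(A^k/k!, k=0..N) with N=7, A=1.63 = 0.0012

0.0012


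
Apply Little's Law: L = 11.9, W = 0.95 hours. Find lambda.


lambda = L / W = 11.9 / 0.95 = 12.53 per hour

12.53 per hour


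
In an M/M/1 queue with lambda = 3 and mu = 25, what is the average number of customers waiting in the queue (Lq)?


rho = 3/25; Lq = rho^2/(1-rho) = 0.02

0.02


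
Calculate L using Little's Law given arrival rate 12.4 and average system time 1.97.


L = lambda * W = 12.4 * 1.97 = 24.43

24.43


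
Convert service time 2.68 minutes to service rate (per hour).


mu = 60 / avg_service_time = 60 / 2.68 = 22.39 per hour

22.39 per hour


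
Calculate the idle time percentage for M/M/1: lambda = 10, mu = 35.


Idle fraction = (1 - rho) * 100 = (1 - 10/35) * 100 = 71.4%

71.4%


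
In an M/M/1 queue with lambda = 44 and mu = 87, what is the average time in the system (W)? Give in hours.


W = 1/(mu - lambda) = 1/(87 - 44) = 0.0233 hours

0.0233 hours


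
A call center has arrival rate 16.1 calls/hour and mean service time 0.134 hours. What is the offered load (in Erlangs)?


Offered load a = lambda * E[S] = 16.1 * 0.134 = 2.16 Erlangs

2.16 Erlangs


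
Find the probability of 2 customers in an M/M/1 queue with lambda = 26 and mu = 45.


rho = 26/45; P(n) = (1-rho)*rho^n = (1-26/45)*(26/45)^2 = 0.1409

0.1409


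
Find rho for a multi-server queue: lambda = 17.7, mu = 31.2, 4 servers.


rho = lambda / (c * mu) = 17.7 / (4 * 31.2) = 0.1418

0.1418


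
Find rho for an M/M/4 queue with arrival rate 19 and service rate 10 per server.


rho = lambda/(c*mu) = 19/(4*10) = 0.475

0.475


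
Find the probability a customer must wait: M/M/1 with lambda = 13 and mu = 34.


P(wait) = rho = lambda/mu = 13/34 = 0.3824

0.3824


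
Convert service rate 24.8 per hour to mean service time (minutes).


Mean service time = 60/mu = 60/24.8 = 2.42 minutes

2.42 minutes


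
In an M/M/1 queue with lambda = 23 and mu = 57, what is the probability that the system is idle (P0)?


P0 = 1 - rho = 1 - 23/57 = 0.5965

0.5965


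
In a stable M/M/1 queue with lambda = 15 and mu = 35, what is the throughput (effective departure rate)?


For a stable queue (lambda < mu), throughput = lambda = 15 per hour

15 per hour


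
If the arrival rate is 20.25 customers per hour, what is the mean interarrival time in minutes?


Mean interarrival time = 60/lambda = 60/20.25 = 2.96 minutes

2.96 minutes


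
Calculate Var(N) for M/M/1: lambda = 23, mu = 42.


rho = 23/42; Var(N) = rho/(1-rho)^2 = 2.68

2.68


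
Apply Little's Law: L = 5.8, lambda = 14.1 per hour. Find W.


W = L / lambda = 5.8 / 14.1 = 0.4113 hours

0.4113 hours


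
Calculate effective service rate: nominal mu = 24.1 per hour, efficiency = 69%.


Effective rate = mu * efficiency = 24.1 * 0.69 = 16.63 per hour

16.63 per hour


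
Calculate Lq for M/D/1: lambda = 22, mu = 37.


M/D/1: Lq = rho^2 / (2*(1-rho)) where rho = 22/37; Lq = 0.44

0.44


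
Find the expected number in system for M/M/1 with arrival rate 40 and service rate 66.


rho = 40/66; L = rho/(1-rho) = 1.54

1.54


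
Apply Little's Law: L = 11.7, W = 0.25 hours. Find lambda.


lambda = L / W = 11.7 / 0.25 = 46.8 per hour

46.8 per hour


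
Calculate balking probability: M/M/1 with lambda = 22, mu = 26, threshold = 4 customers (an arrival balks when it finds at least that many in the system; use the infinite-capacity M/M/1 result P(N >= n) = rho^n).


P(N >= 4) = rho^4 = (22/26)^4 = 0.5126

0.5126


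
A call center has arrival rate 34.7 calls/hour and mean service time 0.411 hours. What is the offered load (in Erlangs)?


Offered load a = lambda * E[S] = 34.7 * 0.411 = 14.26 Erlangs

14.26 Erlangs


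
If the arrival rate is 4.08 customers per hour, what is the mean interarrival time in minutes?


Mean interarrival time = 60/lambda = 60/4.08 = 14.71 minutes

14.71 minutes


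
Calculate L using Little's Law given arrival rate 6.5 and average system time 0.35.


L = lambda * W = 6.5 * 0.35 = 2.28

2.28


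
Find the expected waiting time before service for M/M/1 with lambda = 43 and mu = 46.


rho = 43/46; Wq = rho/(mu - lambda) = 0.3116 hours

0.3116 hours


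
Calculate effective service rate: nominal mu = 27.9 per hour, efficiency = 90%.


Effective rate = mu * efficiency = 27.9 * 0.9 = 25.11 per hour

25.11 per hour


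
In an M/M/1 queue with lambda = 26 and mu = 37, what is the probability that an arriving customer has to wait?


P(wait) = rho = lambda/mu = 26/37 = 0.7027

0.7027


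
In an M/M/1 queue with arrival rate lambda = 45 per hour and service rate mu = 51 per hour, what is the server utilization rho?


rho = lambda/mu = 45/51 = 0.8824

0.8824


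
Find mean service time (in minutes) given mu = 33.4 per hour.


Mean service time = 60/mu = 60/33.4 = 1.8 minutes

1.8 minutes


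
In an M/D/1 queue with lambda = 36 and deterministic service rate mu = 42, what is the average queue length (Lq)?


M/D/1: Lq = rho^2 / (2*(1-rho)) where rho = 36/42; Lq = 2.57

2.57


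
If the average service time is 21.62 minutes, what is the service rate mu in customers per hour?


mu = 60 / avg_service_time = 60 / 21.62 = 2.78 per hour

2.78 per hour


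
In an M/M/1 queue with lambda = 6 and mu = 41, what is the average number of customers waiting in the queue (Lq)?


rho = 6/41; Lq = rho^2/(1-rho) = 0.03

0.03


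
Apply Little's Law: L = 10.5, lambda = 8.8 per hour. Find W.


W = L / lambda = 10.5 / 8.8 = 1.1932 hours

1.1932 hours


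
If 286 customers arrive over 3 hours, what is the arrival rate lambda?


lambda = total arrivals / time = 286 / 3 = 95.33 per hour

95.33 per hour


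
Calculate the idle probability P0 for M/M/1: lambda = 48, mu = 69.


P0 = 1 - rho = 1 - 48/69 = 0.3043

0.3043


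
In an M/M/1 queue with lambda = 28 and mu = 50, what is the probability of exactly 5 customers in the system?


rho = 28/50; P(n) = (1-rho)*rho^n = (1-28/50)*(28/50)^5 = 0.0242

0.0242


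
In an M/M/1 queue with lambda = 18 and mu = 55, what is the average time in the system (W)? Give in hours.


W = 1/(mu - lambda) = 1/(55 - 18) = 0.027 hours

0.027 hours


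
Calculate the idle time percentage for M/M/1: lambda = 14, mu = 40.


Idle fraction = (1 - rho) * 100 = (1 - 14/40) * 100 = 65.0%

65.0%


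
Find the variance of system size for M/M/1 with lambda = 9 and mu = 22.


rho = 9/22; Var(N) = rho/(1-rho)^2 = 1.17

1.17


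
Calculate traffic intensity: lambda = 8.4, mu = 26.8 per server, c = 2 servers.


rho = lambda / (c * mu) = 8.4 / (2 * 26.8) = 0.1567

0.1567


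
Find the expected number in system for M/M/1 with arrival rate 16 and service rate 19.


rho = 16/19; L = rho/(1-rho) = 5.33

5.33


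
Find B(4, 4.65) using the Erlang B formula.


B(N,A) = (A^N/N!) / sum(A^k/k!, k=0..N) with N=4, A=4.65 = 0.3697

0.3697


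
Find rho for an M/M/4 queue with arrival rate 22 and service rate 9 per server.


rho = lambda/(c*mu) = 22/(4*9) = 0.6111

0.6111


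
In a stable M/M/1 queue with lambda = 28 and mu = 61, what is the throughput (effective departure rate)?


For a stable queue (lambda < mu), throughput = lambda = 28 per hour

28 per hour


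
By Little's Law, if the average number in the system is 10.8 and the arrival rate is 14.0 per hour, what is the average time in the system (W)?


W = L / lambda = 10.8 / 14.0 = 0.7714 hours

0.7714 hours


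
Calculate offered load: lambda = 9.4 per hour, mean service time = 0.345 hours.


Offered load a = lambda * E[S] = 9.4 * 0.345 = 3.24 Erlangs

3.24 Erlangs


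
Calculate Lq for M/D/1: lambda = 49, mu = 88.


M/D/1: Lq = rho^2 / (2*(1-rho)) where rho = 49/88; Lq = 0.35

0.35


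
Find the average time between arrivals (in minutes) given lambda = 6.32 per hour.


Mean interarrival time = 60/lambda = 60/6.32 = 9.49 minutes

9.49 minutes


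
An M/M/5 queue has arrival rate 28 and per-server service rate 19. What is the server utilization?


rho = lambda/(c*mu) = 28/(5*19) = 0.2947

0.2947


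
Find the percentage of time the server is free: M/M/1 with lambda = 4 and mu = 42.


Idle fraction = (1 - rho) * 100 = (1 - 4/42) * 100 = 90.5%

90.5%


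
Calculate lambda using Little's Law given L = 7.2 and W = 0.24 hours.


lambda = L / W = 7.2 / 0.24 = 30.0 per hour

30.0 per hour


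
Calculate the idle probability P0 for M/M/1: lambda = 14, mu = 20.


P0 = 1 - rho = 1 - 14/20 = 0.3

0.3


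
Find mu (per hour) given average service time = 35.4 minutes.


mu = 60 / avg_service_time = 60 / 35.4 = 1.69 per hour

1.69 per hour


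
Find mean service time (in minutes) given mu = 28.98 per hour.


Mean service time = 60/mu = 60/28.98 = 2.07 minutes

2.07 minutes


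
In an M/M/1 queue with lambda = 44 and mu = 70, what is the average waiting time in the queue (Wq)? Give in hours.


rho = 44/70; Wq = rho/(mu - lambda) = 0.0242 hours

0.0242 hours


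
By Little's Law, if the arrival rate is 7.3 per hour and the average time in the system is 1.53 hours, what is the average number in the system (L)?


L = lambda * W = 7.3 * 1.53 = 11.17

11.17


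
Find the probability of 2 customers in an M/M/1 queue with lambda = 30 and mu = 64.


rho = 30/64; P(n) = (1-rho)*rho^n = (1-30/64)*(30/64)^2 = 0.1167

0.1167


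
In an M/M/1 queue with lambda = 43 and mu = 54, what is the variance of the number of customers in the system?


rho = 43/54; Var(N) = rho/(1-rho)^2 = 19.19

19.19


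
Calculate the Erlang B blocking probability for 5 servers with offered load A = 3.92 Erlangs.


B(N,A) = (A^N/N!) / sum(A^k/k!, k=0..N) with N=5, A=3.92 = 0.1919

0.1919


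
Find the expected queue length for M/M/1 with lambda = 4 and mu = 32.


rho = 4/32; Lq = rho^2/(1-rho) = 0.02

0.02


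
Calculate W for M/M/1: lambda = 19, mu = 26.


W = 1/(mu - lambda) = 1/(26 - 19) = 0.1429 hours

0.1429 hours


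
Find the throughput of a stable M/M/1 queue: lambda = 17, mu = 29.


For a stable queue (lambda < mu), throughput = lambda = 17 per hour

17 per hour


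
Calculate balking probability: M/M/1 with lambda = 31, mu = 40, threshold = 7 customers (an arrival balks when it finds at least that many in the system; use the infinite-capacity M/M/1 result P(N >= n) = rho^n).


P(N >= 7) = rho^7 = (31/40)^7 = 0.1679

0.1679


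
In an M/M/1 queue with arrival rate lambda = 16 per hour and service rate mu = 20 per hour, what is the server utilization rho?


rho = lambda/mu = 16/20 = 0.8

0.8


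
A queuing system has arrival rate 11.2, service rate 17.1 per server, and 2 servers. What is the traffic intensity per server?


rho = lambda / (c * mu) = 11.2 / (2 * 17.1) = 0.3275

0.3275


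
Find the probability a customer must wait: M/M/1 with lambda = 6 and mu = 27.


P(wait) = rho = lambda/mu = 6/27 = 0.2222

0.2222


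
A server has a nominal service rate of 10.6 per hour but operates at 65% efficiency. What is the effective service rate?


Effective rate = mu * efficiency = 10.6 * 0.65 = 6.89 per hour

6.89 per hour


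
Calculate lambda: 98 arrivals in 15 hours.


lambda = total arrivals / time = 98 / 15 = 6.53 per hour

6.53 per hour


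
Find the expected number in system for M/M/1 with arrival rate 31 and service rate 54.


rho = 31/54; L = rho/(1-rho) = 1.35

1.35


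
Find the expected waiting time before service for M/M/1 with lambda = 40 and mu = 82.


rho = 40/82; Wq = rho/(mu - lambda) = 0.0116 hours

0.0116 hours


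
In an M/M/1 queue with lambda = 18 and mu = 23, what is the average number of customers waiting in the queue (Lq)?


rho = 18/23; Lq = rho^2/(1-rho) = 2.82

2.82


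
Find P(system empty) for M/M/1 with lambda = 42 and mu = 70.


P0 = 1 - rho = 1 - 42/70 = 0.4

0.4


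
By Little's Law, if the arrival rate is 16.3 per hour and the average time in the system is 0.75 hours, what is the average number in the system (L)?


L = lambda * W = 16.3 * 0.75 = 12.23

12.23


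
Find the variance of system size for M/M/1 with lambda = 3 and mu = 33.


rho = 3/33; Var(N) = rho/(1-rho)^2 = 0.11

0.11


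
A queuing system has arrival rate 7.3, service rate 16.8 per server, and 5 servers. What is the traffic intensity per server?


rho = lambda / (c * mu) = 7.3 / (5 * 16.8) = 0.0869

0.0869


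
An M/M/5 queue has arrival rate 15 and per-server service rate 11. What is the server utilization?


rho = lambda/(c*mu) = 15/(5*11) = 0.2727

0.2727


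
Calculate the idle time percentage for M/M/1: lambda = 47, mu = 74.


Idle fraction = (1 - rho) * 100 = (1 - 47/74) * 100 = 36.5%

36.5%


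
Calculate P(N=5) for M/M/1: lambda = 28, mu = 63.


rho = 28/63; P(n) = (1-rho)*rho^n = (1-28/63)*(28/63)^5 = 0.0096

0.0096


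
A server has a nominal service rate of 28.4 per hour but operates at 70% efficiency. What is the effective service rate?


Effective rate = mu * efficiency = 28.4 * 0.7 = 19.88 per hour

19.88 per hour


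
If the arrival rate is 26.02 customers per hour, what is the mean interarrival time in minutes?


Mean interarrival time = 60/lambda = 60/26.02 = 2.31 minutes

2.31 minutes


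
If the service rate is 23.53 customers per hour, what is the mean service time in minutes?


Mean service time = 60/mu = 60/23.53 = 2.55 minutes

2.55 minutes


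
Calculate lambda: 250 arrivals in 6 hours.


lambda = total arrivals / time = 250 / 6 = 41.67 per hour

41.67 per hour


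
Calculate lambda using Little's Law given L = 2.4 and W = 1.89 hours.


lambda = L / W = 2.4 / 1.89 = 1.27 per hour

1.27 per hour


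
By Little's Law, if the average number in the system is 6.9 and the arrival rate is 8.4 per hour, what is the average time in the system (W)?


W = L / lambda = 6.9 / 8.4 = 0.8214 hours

0.8214 hours


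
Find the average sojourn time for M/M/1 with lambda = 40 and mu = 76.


W = 1/(mu - lambda) = 1/(76 - 40) = 0.0278 hours

0.0278 hours


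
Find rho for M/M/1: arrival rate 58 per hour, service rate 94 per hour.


rho = lambda/mu = 58/94 = 0.617

0.617


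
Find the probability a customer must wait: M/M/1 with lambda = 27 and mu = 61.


P(wait) = rho = lambda/mu = 27/61 = 0.4426

0.4426


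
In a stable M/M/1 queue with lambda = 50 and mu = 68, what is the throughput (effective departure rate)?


For a stable queue (lambda < mu), throughput = lambda = 50 per hour

50 per hour


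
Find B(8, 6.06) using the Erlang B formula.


B(N,A) = (A^N/N!) / sum(A^k/k!, k=0..N) with N=8, A=6.06 = 0.1252

0.1252


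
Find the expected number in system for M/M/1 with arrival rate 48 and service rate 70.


rho = 48/70; L = rho/(1-rho) = 2.18

2.18


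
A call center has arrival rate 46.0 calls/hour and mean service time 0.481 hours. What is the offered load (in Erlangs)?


Offered load a = lambda * E[S] = 46.0 * 0.481 = 22.13 Erlangs

22.13 Erlangs


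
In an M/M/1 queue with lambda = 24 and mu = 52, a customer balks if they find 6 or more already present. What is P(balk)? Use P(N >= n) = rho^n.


P(N >= 6) = rho^6 = (24/52)^6 = 0.0097

0.0097


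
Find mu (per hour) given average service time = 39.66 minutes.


mu = 60 / avg_service_time = 60 / 39.66 = 1.51 per hour

1.51 per hour


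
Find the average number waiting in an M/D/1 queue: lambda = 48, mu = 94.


M/D/1: Lq = rho^2 / (2*(1-rho)) where rho = 48/94; Lq = 0.27

0.27


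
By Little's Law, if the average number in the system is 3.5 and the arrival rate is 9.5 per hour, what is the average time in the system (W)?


W = L / lambda = 3.5 / 9.5 = 0.3684 hours

0.3684 hours


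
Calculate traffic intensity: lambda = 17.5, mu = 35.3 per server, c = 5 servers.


rho = lambda / (c * mu) = 17.5 / (5 * 35.3) = 0.0992

0.0992


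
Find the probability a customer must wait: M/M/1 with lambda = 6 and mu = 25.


P(wait) = rho = lambda/mu = 6/25 = 0.24

0.24


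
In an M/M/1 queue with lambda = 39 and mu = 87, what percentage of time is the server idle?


Idle fraction = (1 - rho) * 100 = (1 - 39/87) * 100 = 55.2%

55.2%


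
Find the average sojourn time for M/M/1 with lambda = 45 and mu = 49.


W = 1/(mu - lambda) = 1/(49 - 45) = 0.25 hours

0.25 hours


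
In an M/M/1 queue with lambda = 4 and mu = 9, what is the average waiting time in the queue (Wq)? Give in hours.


rho = 4/9; Wq = rho/(mu - lambda) = 0.0889 hours

0.0889 hours


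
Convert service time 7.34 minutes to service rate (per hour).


mu = 60 / avg_service_time = 60 / 7.34 = 8.17 per hour

8.17 per hour


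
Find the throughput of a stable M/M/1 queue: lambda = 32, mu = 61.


For a stable queue (lambda < mu), throughput = lambda = 32 per hour

32 per hour


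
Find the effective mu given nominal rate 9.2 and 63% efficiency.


Effective rate = mu * efficiency = 9.2 * 0.63 = 5.8 per hour

5.8 per hour


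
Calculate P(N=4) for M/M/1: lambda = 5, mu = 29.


rho = 5/29; P(n) = (1-rho)*rho^n = (1-5/29)*(5/29)^4 = 0.0007

0.0007


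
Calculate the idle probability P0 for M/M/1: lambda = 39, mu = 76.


P0 = 1 - rho = 1 - 39/76 = 0.4868

0.4868


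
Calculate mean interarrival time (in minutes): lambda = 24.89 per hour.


Mean interarrival time = 60/lambda = 60/24.89 = 2.41 minutes

2.41 minutes


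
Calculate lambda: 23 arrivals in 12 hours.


lambda = total arrivals / time = 23 / 12 = 1.92 per hour

1.92 per hour


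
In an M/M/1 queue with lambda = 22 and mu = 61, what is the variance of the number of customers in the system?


rho = 22/61; Var(N) = rho/(1-rho)^2 = 0.88

0.88


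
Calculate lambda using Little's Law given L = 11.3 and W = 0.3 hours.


lambda = L / W = 11.3 / 0.3 = 37.67 per hour

37.67 per hour


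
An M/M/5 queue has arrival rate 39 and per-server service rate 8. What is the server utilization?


rho = lambda/(c*mu) = 39/(5*8) = 0.975

0.975


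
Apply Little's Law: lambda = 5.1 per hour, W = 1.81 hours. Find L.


L = lambda * W = 5.1 * 1.81 = 9.23

9.23


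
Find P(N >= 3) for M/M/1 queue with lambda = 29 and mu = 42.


P(N >= 3) = rho^3 = (29/42)^3 = 0.3292

0.3292


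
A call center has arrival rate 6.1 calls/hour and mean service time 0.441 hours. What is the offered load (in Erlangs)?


Offered load a = lambda * E[S] = 6.1 * 0.441 = 2.69 Erlangs

2.69 Erlangs


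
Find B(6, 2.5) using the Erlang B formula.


B(N,A) = (A^N/N!) / sum(A^k/k!, k=0..N) with N=6, A=2.5 = 0.0282

0.0282


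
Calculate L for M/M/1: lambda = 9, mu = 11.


rho = 9/11; L = rho/(1-rho) = 4.5

4.5


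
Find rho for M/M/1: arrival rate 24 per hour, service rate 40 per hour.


rho = lambda/mu = 24/40 = 0.6

0.6


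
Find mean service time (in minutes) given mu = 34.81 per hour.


Mean service time = 60/mu = 60/34.81 = 1.72 minutes

1.72 minutes


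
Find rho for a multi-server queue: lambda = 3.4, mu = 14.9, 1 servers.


rho = lambda / (c * mu) = 3.4 / (1 * 14.9) = 0.2282

0.2282


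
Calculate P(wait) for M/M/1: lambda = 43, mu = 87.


P(wait) = rho = lambda/mu = 43/87 = 0.4943

0.4943


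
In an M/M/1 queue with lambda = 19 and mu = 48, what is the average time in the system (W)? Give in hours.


W = 1/(mu - lambda) = 1/(48 - 19) = 0.0345 hours

0.0345 hours


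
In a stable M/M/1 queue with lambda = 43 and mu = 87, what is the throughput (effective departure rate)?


For a stable queue (lambda < mu), throughput = lambda = 43 per hour

43 per hour


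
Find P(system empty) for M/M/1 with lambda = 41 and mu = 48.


P0 = 1 - rho = 1 - 41/48 = 0.1458

0.1458


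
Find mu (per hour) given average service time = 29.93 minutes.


mu = 60 / avg_service_time = 60 / 29.93 = 2.0 per hour

2.0 per hour


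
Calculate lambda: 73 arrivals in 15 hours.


lambda = total arrivals / time = 73 / 15 = 4.87 per hour

4.87 per hour


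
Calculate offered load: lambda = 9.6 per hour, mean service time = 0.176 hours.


Offered load a = lambda * E[S] = 9.6 * 0.176 = 1.69 Erlangs

1.69 Erlangs


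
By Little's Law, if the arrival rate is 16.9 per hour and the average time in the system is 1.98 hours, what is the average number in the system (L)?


L = lambda * W = 16.9 * 1.98 = 33.46

33.46


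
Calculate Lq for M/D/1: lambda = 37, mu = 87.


M/D/1: Lq = rho^2 / (2*(1-rho)) where rho = 37/87; Lq = 0.16

0.16


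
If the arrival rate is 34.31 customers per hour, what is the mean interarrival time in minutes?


Mean interarrival time = 60/lambda = 60/34.31 = 1.75 minutes

1.75 minutes


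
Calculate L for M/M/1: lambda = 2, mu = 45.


rho = 2/45; L = rho/(1-rho) = 0.05

0.05


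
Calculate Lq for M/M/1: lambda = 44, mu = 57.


rho = 44/57; Lq = rho^2/(1-rho) = 2.61

2.61


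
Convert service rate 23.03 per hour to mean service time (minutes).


Mean service time = 60/mu = 60/23.03 = 2.61 minutes

2.61 minutes


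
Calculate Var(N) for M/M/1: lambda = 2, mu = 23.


rho = 2/23; Var(N) = rho/(1-rho)^2 = 0.1

0.1


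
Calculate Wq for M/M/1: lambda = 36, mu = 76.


rho = 36/76; Wq = rho/(mu - lambda) = 0.0118 hours

0.0118 hours


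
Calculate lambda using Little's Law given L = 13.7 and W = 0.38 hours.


lambda = L / W = 13.7 / 0.38 = 36.05 per hour

36.05 per hour


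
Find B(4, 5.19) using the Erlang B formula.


B(N,A) = (A^N/N!) / sum(A^k/k!, k=0..N) with N=4, A=5.19 = 0.4131

0.4131


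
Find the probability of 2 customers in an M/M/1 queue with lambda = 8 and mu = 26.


rho = 8/26; P(n) = (1-rho)*rho^n = (1-8/26)*(8/26)^2 = 0.0655

0.0655


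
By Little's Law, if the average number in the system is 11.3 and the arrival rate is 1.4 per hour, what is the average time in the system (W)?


W = L / lambda = 11.3 / 1.4 = 8.0714 hours

8.0714 hours


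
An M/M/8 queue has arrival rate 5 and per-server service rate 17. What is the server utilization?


rho = lambda/(c*mu) = 5/(8*17) = 0.0368

0.0368


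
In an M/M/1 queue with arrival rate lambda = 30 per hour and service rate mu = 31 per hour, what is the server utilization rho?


rho = lambda/mu = 30/31 = 0.9677

0.9677


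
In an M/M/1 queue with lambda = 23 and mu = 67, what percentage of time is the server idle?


Idle fraction = (1 - rho) * 100 = (1 - 23/67) * 100 = 65.7%

65.7%


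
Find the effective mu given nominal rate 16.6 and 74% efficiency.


Effective rate = mu * efficiency = 16.6 * 0.74 = 12.28 per hour

12.28 per hour


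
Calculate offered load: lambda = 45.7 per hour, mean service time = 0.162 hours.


Offered load a = lambda * E[S] = 45.7 * 0.162 = 7.4 Erlangs

7.4 Erlangs


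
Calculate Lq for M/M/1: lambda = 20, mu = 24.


rho = 20/24; Lq = rho^2/(1-rho) = 4.17

4.17


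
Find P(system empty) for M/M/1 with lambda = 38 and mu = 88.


P0 = 1 - rho = 1 - 38/88 = 0.5682

0.5682


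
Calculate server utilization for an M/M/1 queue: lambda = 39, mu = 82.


rho = lambda/mu = 39/82 = 0.4756

0.4756


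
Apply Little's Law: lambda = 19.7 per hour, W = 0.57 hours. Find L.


L = lambda * W = 19.7 * 0.57 = 11.23

11.23


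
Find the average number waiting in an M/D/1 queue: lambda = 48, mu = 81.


M/D/1: Lq = rho^2 / (2*(1-rho)) where rho = 48/81; Lq = 0.43

0.43


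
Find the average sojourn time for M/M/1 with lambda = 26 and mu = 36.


W = 1/(mu - lambda) = 1/(36 - 26) = 0.1 hours

0.1 hours


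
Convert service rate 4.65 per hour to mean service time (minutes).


Mean service time = 60/mu = 60/4.65 = 12.9 minutes

12.9 minutes


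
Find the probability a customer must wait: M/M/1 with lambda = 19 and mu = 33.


P(wait) = rho = lambda/mu = 19/33 = 0.5758

0.5758


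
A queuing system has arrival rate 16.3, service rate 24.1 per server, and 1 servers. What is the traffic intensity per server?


rho = lambda / (c * mu) = 16.3 / (1 * 24.1) = 0.6763

0.6763


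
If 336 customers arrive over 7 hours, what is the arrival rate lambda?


lambda = total arrivals / time = 336 / 7 = 48.0 per hour

48.0 per hour


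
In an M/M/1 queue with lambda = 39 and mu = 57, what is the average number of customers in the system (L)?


rho = 39/57; L = rho/(1-rho) = 2.17

2.17


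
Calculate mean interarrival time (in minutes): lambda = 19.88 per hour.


Mean interarrival time = 60/lambda = 60/19.88 = 3.02 minutes

3.02 minutes


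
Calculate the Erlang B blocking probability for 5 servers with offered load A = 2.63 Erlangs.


B(N,A) = (A^N/N!) / sum(A^k/k!, k=0..N) with N=5, A=2.63 = 0.0797

0.0797


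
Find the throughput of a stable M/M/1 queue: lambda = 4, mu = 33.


For a stable queue (lambda < mu), throughput = lambda = 4 per hour

4 per hour


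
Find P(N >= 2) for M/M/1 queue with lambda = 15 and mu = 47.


P(N >= 2) = rho^2 = (15/47)^2 = 0.1019

0.1019


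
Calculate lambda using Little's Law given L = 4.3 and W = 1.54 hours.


lambda = L / W = 4.3 / 1.54 = 2.79 per hour

2.79 per hour


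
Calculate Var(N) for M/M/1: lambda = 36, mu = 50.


rho = 36/50; Var(N) = rho/(1-rho)^2 = 9.18

9.18


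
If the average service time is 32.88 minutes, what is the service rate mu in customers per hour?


mu = 60 / avg_service_time = 60 / 32.88 = 1.82 per hour

1.82 per hour


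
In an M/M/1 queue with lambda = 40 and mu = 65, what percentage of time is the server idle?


Idle fraction = (1 - rho) * 100 = (1 - 40/65) * 100 = 38.5%

38.5%


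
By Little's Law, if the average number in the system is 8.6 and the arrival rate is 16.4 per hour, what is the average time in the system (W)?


W = L / lambda = 8.6 / 16.4 = 0.5244 hours

0.5244 hours


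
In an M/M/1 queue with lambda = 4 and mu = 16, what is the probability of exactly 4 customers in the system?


rho = 4/16; P(n) = (1-rho)*rho^n = (1-4/16)*(4/16)^4 = 0.0029

0.0029


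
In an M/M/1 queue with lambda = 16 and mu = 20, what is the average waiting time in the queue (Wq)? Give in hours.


rho = 16/20; Wq = rho/(mu - lambda) = 0.2 hours

0.2 hours


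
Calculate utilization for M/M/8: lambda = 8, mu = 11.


rho = lambda/(c*mu) = 8/(8*11) = 0.0909

0.0909


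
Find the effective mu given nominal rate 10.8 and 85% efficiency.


Effective rate = mu * efficiency = 10.8 * 0.85 = 9.18 per hour

9.18 per hour


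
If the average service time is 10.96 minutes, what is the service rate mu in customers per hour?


mu = 60 / avg_service_time = 60 / 10.96 = 5.47 per hour

5.47 per hour


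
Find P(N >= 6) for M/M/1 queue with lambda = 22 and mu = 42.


P(N >= 6) = rho^6 = (22/42)^6 = 0.0207

0.0207


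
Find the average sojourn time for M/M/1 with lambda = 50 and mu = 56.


W = 1/(mu - lambda) = 1/(56 - 50) = 0.1667 hours

0.1667 hours


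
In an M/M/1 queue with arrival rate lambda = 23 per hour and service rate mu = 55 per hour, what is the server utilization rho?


rho = lambda/mu = 23/55 = 0.4182

0.4182


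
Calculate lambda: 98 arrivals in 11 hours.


lambda = total arrivals / time = 98 / 11 = 8.91 per hour

8.91 per hour


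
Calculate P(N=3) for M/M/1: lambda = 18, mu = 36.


rho = 18/36; P(n) = (1-rho)*rho^n = (1-18/36)*(18/36)^3 = 0.0625

0.0625


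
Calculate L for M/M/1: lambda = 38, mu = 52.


rho = 38/52; L = rho/(1-rho) = 2.71

2.71


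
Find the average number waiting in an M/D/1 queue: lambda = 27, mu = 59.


M/D/1: Lq = rho^2 / (2*(1-rho)) where rho = 27/59; Lq = 0.19

0.19


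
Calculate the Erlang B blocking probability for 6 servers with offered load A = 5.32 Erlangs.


B(N,A) = (A^N/N!) / sum(A^k/k!, k=0..N) with N=6, A=5.32 = 0.2158

0.2158


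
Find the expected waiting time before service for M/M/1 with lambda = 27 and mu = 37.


rho = 27/37; Wq = rho/(mu - lambda) = 0.073 hours

0.073 hours


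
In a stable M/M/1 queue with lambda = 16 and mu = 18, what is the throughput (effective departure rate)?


For a stable queue (lambda < mu), throughput = lambda = 16 per hour

16 per hour


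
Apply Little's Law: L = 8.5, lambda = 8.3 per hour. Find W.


W = L / lambda = 8.5 / 8.3 = 1.0241 hours

1.0241 hours


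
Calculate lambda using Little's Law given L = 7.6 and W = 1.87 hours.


lambda = L / W = 7.6 / 1.87 = 4.06 per hour

4.06 per hour


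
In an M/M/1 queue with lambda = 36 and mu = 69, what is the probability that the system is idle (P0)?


P0 = 1 - rho = 1 - 36/69 = 0.4783

0.4783


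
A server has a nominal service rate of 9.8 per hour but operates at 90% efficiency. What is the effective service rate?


Effective rate = mu * efficiency = 9.8 * 0.9 = 8.82 per hour

8.82 per hour


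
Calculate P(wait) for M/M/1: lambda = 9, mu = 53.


P(wait) = rho = lambda/mu = 9/53 = 0.1698

0.1698


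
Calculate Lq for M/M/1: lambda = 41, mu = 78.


rho = 41/78; Lq = rho^2/(1-rho) = 0.58

0.58


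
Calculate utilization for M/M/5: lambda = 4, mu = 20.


rho = lambda/(c*mu) = 4/(5*20) = 0.04

0.04


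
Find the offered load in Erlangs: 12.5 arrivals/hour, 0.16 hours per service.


Offered load a = lambda * E[S] = 12.5 * 0.16 = 2.0 Erlangs

2.0 Erlangs


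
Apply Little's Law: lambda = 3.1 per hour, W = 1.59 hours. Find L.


L = lambda * W = 3.1 * 1.59 = 4.93

4.93


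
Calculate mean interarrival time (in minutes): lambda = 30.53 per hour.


Mean interarrival time = 60/lambda = 60/30.53 = 1.97 minutes

1.97 minutes


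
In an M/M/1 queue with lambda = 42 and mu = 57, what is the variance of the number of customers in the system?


rho = 42/57; Var(N) = rho/(1-rho)^2 = 10.64

10.64


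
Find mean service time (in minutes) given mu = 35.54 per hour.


Mean service time = 60/mu = 60/35.54 = 1.69 minutes

1.69 minutes


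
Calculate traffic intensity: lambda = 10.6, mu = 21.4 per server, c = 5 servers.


rho = lambda / (c * mu) = 10.6 / (5 * 21.4) = 0.0991

0.0991


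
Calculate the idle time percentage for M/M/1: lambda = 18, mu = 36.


Idle fraction = (1 - rho) * 100 = (1 - 18/36) * 100 = 50.0%

50.0%


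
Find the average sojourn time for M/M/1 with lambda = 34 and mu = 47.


W = 1/(mu - lambda) = 1/(47 - 34) = 0.0769 hours

0.0769 hours


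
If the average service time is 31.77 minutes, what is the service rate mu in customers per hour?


mu = 60 / avg_service_time = 60 / 31.77 = 1.89 per hour

1.89 per hour


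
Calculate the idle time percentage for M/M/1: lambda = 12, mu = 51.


Idle fraction = (1 - rho) * 100 = (1 - 12/51) * 100 = 76.5%

76.5%


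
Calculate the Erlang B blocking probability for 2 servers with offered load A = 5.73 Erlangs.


B(N,A) = (A^N/N!) / sum(A^k/k!, k=0..N) with N=2, A=5.73 = 0.7092

0.7092
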